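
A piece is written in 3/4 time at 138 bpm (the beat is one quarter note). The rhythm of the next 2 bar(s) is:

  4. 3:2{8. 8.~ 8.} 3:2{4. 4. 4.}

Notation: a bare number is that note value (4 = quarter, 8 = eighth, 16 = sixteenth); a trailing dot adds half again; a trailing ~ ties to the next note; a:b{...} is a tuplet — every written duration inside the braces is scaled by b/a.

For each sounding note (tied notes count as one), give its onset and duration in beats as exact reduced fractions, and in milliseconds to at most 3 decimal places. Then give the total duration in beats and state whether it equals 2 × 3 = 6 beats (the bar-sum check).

1) 0.0ms=0b +652.174ms=3/2b
2) 652.174ms=3/2b +217.391ms=1/2b
3) 869.565ms=2b +434.783ms=1b
4) 1304.348ms=3b +434.783ms=1b
5) 1739.13ms=4b +434.783ms=1b
6) 2173.913ms=5b +434.783ms=1b
Σ=6b of 6 (138bpm 3/4) — PASS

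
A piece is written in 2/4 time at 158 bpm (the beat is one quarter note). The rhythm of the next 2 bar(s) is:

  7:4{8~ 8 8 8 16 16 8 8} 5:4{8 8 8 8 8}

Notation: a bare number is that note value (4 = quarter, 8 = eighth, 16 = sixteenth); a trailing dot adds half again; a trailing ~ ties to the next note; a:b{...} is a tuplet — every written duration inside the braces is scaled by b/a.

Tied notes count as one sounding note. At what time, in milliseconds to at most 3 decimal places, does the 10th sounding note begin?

note 10 onset = 14/5b = 1063.291ms

1. 0.0ms @ 0 + 216.998ms (4/7)
2. 216.998ms @ 4/7 + 108.499ms (2/7)
3. 325.497ms @ 6/7 + 108.499ms (2/7)
4. 433.996ms @ 8/7 + 54.25ms (1/7)
5. 488.246ms @ 9/7 + 54.25ms (1/7)
6. 542.495ms @ 10/7 + 108.499ms (2/7)
7. 650.995ms @ 12/7 + 108.499ms (2/7)
8. 759.494ms @ 2 + 151.899ms (2/5)
9. 911.392ms @ 12/5 + 151.899ms (2/5)
10. 1063.291ms @ 14/5 + 151.899ms (2/5)
11. 1215.19ms @ 16/5 + 151.899ms (2/5)
12. 1367.089ms @ 18/5 + 151.899ms (2/5)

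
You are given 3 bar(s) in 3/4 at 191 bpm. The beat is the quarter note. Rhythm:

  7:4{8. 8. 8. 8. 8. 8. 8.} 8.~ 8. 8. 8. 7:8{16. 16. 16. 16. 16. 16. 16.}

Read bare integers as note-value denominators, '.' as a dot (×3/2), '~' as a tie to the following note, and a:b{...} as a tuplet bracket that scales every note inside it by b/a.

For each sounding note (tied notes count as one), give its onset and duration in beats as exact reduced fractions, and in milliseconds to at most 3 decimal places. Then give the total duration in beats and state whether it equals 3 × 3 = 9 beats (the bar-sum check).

1) 0.0ms=0b +134.63ms=3/7b
2) 134.63ms=3/7b +134.63ms=3/7b
3) 269.26ms=6/7b +134.63ms=3/7b
4) 403.889ms=9/7b +134.63ms=3/7b
5) 538.519ms=12/7b +134.63ms=3/7b
6) 673.149ms=15/7b +134.63ms=3/7b
7) 807.779ms=18/7b +134.63ms=3/7b
8) 942.408ms=3b +471.204ms=3/2b
9) 1413.613ms=9/2b +235.602ms=3/4b
10) 1649.215ms=21/4b +235.602ms=3/4b
11) 1884.817ms=6b +134.63ms=3/7b
12) 2019.447ms=45/7b +134.63ms=3/7b
13) 2154.076ms=48/7b +134.63ms=3/7b
14) 2288.706ms=51/7b +134.63ms=3/7b
15) 2423.336ms=54/7b +134.63ms=3/7b
16) 2557.966ms=57/7b +134.63ms=3/7b
17) 2692.595ms=60/7b +134.63ms=3/7b
Σ=9b of 9 (191bpm 3/4) — PASS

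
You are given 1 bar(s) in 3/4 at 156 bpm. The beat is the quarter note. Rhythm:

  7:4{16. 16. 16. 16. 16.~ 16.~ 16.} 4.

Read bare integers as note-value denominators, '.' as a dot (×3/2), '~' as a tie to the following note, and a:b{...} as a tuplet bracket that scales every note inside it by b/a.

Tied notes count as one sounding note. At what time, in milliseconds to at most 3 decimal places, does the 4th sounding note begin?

1. 0.0ms @ 0 + 82.418ms (3/14)
2. 82.418ms @ 3/14 + 82.418ms (3/14)
3. 164.835ms @ 3/7 + 82.418ms (3/14)
4. 247.253ms @ 9/14 + 82.418ms (3/14)
5. 329.67ms @ 6/7 + 247.253ms (9/14)
6. 576.923ms @ 3/2 + 576.923ms (3/2)

note 4 onset = 9/14b = 247.253ms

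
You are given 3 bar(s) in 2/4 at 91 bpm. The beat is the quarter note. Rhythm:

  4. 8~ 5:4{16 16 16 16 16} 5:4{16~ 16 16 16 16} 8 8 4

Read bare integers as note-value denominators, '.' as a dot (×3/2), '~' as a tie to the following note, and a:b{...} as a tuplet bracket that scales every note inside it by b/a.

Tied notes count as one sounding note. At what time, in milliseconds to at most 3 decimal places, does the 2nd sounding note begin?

note 2 onset = 3/2b = 989.011ms

1. 0.0ms @ 0 + 989.011ms (3/2)
2. 989.011ms @ 3/2 + 461.538ms (7/10)
3. 1450.549ms @ 11/5 + 131.868ms (1/5)
4. 1582.418ms @ 12/5 + 131.868ms (1/5)
5. 1714.286ms @ 13/5 + 131.868ms (1/5)
6. 1846.154ms @ 14/5 + 131.868ms (1/5)
7. 1978.022ms @ 3 + 263.736ms (2/5)
8. 2241.758ms @ 17/5 + 131.868ms (1/5)
9. 2373.626ms @ 18/5 + 131.868ms (1/5)
10. 2505.495ms @ 19/5 + 131.868ms (1/5)
11. 2637.363ms @ 4 + 329.67ms (1/2)
12. 2967.033ms @ 9/2 + 329.67ms (1/2)
13. 3296.703ms @ 5 + 659.341ms (1)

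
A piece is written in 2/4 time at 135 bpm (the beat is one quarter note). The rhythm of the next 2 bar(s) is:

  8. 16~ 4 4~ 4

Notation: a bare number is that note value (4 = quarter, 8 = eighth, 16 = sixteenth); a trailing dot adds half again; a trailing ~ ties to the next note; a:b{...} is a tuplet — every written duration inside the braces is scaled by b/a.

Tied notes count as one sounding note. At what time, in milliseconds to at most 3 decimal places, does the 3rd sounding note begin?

note 3 onset = 2b = 888.889ms

1. 0.0ms @ 0 + 333.333ms (3/4)
2. 333.333ms @ 3/4 + 555.556ms (5/4)
3. 888.889ms @ 2 + 888.889ms (2)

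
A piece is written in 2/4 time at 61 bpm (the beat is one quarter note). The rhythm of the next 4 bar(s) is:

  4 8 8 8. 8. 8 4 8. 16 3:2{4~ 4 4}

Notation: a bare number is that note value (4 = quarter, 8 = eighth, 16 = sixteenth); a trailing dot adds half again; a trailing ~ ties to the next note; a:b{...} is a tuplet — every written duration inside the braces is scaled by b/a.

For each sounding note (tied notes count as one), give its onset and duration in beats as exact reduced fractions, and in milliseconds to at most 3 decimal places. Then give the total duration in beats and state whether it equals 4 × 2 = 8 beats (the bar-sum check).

1) 0.0ms=0b +983.607ms=1b
2) 983.607ms=1b +491.803ms=1/2b
3) 1475.41ms=3/2b +491.803ms=1/2b
4) 1967.213ms=2b +737.705ms=3/4b
5) 2704.918ms=11/4b +737.705ms=3/4b
6) 3442.623ms=7/2b +491.803ms=1/2b
7) 3934.426ms=4b +983.607ms=1b
8) 4918.033ms=5b +737.705ms=3/4b
9) 5655.738ms=23/4b +245.902ms=1/4b
10) 5901.639ms=6b +1311.475ms=4/3b
11) 7213.115ms=22/3b +655.738ms=2/3b
Σ=8b of 8 (61bpm 2/4) — PASS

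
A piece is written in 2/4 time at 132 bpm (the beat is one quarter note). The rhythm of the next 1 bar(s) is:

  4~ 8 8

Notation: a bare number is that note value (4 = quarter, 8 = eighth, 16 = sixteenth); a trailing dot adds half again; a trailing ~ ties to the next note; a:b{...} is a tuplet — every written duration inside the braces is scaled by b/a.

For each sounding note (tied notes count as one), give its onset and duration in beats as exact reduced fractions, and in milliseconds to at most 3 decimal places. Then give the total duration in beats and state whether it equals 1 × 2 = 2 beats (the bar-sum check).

1) 0.0ms=0b +681.818ms=3/2b
2) 681.818ms=3/2b +227.273ms=1/2b
Σ=2b of 2 (132bpm 2/4) — PASS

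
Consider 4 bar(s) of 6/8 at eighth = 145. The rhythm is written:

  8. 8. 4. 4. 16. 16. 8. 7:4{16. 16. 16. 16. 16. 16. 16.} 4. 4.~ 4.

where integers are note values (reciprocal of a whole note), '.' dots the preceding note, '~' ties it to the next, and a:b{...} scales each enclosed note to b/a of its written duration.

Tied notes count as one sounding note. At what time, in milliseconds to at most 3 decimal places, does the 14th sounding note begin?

note 14 onset = 102/7b = 6029.557ms

1. 0.0ms @ 0 + 620.69ms (3/2)
2. 620.69ms @ 3/2 + 620.69ms (3/2)
3. 1241.379ms @ 3 + 1241.379ms (3)
4. 2482.759ms @ 6 + 1241.379ms (3)
5. 3724.138ms @ 9 + 310.345ms (3/4)
6. 4034.483ms @ 39/4 + 310.345ms (3/4)
7. 4344.828ms @ 21/2 + 620.69ms (3/2)
8. 4965.517ms @ 12 + 177.34ms (3/7)
9. 5142.857ms @ 87/7 + 177.34ms (3/7)
10. 5320.197ms @ 90/7 + 177.34ms (3/7)
11. 5497.537ms @ 93/7 + 177.34ms (3/7)
12. 5674.877ms @ 96/7 + 177.34ms (3/7)
13. 5852.217ms @ 99/7 + 177.34ms (3/7)
14. 6029.557ms @ 102/7 + 177.34ms (3/7)
15. 6206.897ms @ 15 + 1241.379ms (3)
16. 7448.276ms @ 18 + 2482.759ms (6)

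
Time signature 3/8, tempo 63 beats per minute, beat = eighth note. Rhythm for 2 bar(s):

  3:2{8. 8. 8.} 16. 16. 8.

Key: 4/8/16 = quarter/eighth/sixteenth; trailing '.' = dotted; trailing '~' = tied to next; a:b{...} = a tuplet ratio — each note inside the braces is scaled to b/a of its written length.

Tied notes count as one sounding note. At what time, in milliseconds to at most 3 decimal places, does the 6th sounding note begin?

1. 0.0ms @ 0 + 952.381ms (1)
2. 952.381ms @ 1 + 952.381ms (1)
3. 1904.762ms @ 2 + 952.381ms (1)
4. 2857.143ms @ 3 + 714.286ms (3/4)
5. 3571.429ms @ 15/4 + 714.286ms (3/4)
6. 4285.714ms @ 9/2 + 1428.571ms (3/2)

note 6 onset = 9/2b = 4285.714ms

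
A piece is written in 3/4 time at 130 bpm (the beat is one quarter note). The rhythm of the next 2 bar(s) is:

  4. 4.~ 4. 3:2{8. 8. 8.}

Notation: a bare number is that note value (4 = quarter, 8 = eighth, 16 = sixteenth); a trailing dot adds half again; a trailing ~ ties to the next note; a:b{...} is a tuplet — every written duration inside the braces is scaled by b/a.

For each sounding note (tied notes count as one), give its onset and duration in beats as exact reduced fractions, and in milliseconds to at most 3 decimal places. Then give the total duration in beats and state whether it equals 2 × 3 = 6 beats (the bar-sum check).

1) 0.0ms=0b +692.308ms=3/2b
2) 692.308ms=3/2b +1384.615ms=3b
3) 2076.923ms=9/2b +230.769ms=1/2b
4) 2307.692ms=5b +230.769ms=1/2b
5) 2538.462ms=11/2b +230.769ms=1/2b
Σ=6b of 6 (130bpm 3/4) — PASS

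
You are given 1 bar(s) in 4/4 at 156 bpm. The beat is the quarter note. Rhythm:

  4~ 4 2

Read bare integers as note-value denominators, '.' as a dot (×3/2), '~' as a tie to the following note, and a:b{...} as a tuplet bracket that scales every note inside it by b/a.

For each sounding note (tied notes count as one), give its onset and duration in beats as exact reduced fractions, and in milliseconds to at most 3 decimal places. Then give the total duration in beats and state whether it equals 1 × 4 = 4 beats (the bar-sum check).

1) 0.0ms=0b +769.231ms=2b
2) 769.231ms=2b +769.231ms=2b
Σ=4b of 4 (156bpm 4/4) — PASS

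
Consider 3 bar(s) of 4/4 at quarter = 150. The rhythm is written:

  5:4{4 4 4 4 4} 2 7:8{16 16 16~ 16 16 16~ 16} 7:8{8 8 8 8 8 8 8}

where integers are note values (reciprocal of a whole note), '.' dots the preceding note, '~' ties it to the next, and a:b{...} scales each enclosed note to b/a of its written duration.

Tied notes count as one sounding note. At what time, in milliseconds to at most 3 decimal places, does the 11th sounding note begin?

1. 0.0ms @ 0 + 320.0ms (4/5)
2. 320.0ms @ 4/5 + 320.0ms (4/5)
3. 640.0ms @ 8/5 + 320.0ms (4/5)
4. 960.0ms @ 12/5 + 320.0ms (4/5)
5. 1280.0ms @ 16/5 + 320.0ms (4/5)
6. 1600.0ms @ 4 + 800.0ms (2)
7. 2400.0ms @ 6 + 114.286ms (2/7)
8. 2514.286ms @ 44/7 + 114.286ms (2/7)
9. 2628.571ms @ 46/7 + 228.571ms (4/7)
10. 2857.143ms @ 50/7 + 114.286ms (2/7)
11. 2971.429ms @ 52/7 + 228.571ms (4/7)
12. 3200.0ms @ 8 + 228.571ms (4/7)
13. 3428.571ms @ 60/7 + 228.571ms (4/7)
14. 3657.143ms @ 64/7 + 228.571ms (4/7)
15. 3885.714ms @ 68/7 + 228.571ms (4/7)
16. 4114.286ms @ 72/7 + 228.571ms (4/7)
17. 4342.857ms @ 76/7 + 228.571ms (4/7)
18. 4571.429ms @ 80/7 + 228.571ms (4/7)

note 11 onset = 52/7b = 2971.429ms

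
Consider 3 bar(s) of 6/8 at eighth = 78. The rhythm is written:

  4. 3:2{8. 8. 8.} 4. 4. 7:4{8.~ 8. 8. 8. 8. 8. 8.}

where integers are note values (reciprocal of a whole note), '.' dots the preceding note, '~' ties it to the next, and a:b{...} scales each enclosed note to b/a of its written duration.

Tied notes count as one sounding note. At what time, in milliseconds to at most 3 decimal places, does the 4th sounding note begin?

note 4 onset = 5b = 3846.154ms

1. 0.0ms @ 0 + 2307.692ms (3)
2. 2307.692ms @ 3 + 769.231ms (1)
3. 3076.923ms @ 4 + 769.231ms (1)
4. 3846.154ms @ 5 + 769.231ms (1)
5. 4615.385ms @ 6 + 2307.692ms (3)
6. 6923.077ms @ 9 + 2307.692ms (3)
7. 9230.769ms @ 12 + 1318.681ms (12/7)
8. 10549.451ms @ 96/7 + 659.341ms (6/7)
9. 11208.791ms @ 102/7 + 659.341ms (6/7)
10. 11868.132ms @ 108/7 + 659.341ms (6/7)
11. 12527.473ms @ 114/7 + 659.341ms (6/7)
12. 13186.813ms @ 120/7 + 659.341ms (6/7)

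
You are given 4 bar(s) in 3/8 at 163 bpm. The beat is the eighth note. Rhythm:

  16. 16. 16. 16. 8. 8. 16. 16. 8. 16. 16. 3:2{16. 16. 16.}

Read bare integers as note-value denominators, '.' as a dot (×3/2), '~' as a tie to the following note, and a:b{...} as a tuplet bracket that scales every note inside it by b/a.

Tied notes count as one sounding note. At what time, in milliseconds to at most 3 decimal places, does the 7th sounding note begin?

1. 0.0ms @ 0 + 276.074ms (3/4)
2. 276.074ms @ 3/4 + 276.074ms (3/4)
3. 552.147ms @ 3/2 + 276.074ms (3/4)
4. 828.221ms @ 9/4 + 276.074ms (3/4)
5. 1104.294ms @ 3 + 552.147ms (3/2)
6. 1656.442ms @ 9/2 + 552.147ms (3/2)
7. 2208.589ms @ 6 + 276.074ms (3/4)
8. 2484.663ms @ 27/4 + 276.074ms (3/4)
9. 2760.736ms @ 15/2 + 552.147ms (3/2)
10. 3312.883ms @ 9 + 276.074ms (3/4)
11. 3588.957ms @ 39/4 + 276.074ms (3/4)
12. 3865.031ms @ 21/2 + 184.049ms (1/2)
13. 4049.08ms @ 11 + 184.049ms (1/2)
14. 4233.129ms @ 23/2 + 184.049ms (1/2)

note 7 onset = 6b = 2208.589ms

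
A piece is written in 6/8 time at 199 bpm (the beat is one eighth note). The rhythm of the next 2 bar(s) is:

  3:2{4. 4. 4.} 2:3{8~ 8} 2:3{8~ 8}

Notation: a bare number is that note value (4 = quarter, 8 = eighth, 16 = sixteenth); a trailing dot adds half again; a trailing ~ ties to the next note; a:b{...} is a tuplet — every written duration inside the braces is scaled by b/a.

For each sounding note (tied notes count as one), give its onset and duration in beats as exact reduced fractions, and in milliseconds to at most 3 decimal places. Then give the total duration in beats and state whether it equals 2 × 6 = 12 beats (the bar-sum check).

1) 0.0ms=0b +603.015ms=2b
2) 603.015ms=2b +603.015ms=2b
3) 1206.03ms=4b +603.015ms=2b
4) 1809.045ms=6b +904.523ms=3b
5) 2713.568ms=9b +904.523ms=3b
Σ=12b of 12 (199bpm 6/8) — PASS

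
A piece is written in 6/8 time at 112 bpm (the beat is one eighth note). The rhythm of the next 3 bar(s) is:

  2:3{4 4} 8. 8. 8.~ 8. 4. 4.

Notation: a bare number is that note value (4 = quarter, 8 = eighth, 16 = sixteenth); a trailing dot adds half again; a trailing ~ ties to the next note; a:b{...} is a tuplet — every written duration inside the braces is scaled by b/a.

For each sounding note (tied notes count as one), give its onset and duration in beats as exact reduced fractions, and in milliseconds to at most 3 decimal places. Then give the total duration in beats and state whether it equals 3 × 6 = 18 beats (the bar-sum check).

1) 0.0ms=0b +1607.143ms=3b
2) 1607.143ms=3b +1607.143ms=3b
3) 3214.286ms=6b +803.571ms=3/2b
4) 4017.857ms=15/2b +803.571ms=3/2b
5) 4821.429ms=9b +1607.143ms=3b
6) 6428.571ms=12b +1607.143ms=3b
7) 8035.714ms=15b +1607.143ms=3b
Σ=18b of 18 (112bpm 6/8) — PASS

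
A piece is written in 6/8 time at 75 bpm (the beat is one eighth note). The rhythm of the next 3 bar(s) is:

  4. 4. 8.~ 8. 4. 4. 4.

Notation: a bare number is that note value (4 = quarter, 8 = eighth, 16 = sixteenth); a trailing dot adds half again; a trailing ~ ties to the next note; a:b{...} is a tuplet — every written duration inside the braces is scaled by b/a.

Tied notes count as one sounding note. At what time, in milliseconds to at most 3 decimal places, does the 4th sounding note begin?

1. 0.0ms @ 0 + 2400.0ms (3)
2. 2400.0ms @ 3 + 2400.0ms (3)
3. 4800.0ms @ 6 + 2400.0ms (3)
4. 7200.0ms @ 9 + 2400.0ms (3)
5. 9600.0ms @ 12 + 2400.0ms (3)
6. 12000.0ms @ 15 + 2400.0ms (3)

note 4 onset = 9b = 7200.0ms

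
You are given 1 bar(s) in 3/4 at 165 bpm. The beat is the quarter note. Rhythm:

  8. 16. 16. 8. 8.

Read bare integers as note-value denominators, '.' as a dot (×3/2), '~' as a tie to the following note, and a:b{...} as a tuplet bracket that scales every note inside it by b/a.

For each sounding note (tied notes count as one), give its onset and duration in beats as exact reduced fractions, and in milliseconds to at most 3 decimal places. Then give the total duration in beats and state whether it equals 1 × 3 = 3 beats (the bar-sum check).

1) 0.0ms=0b +272.727ms=3/4b
2) 272.727ms=3/4b +136.364ms=3/8b
3) 409.091ms=9/8b +136.364ms=3/8b
4) 545.455ms=3/2b +272.727ms=3/4b
5) 818.182ms=9/4b +272.727ms=3/4b
Σ=3b of 3 (165bpm 3/4) — PASS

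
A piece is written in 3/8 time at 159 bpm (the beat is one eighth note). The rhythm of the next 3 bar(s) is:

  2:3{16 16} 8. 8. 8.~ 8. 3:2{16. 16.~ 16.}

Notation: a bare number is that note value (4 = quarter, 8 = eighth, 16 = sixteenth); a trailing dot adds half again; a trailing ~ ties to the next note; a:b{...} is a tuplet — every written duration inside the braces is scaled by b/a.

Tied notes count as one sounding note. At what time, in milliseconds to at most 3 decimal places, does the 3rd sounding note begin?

note 3 onset = 3/2b = 566.038ms

1. 0.0ms @ 0 + 283.019ms (3/4)
2. 283.019ms @ 3/4 + 283.019ms (3/4)
3. 566.038ms @ 3/2 + 566.038ms (3/2)
4. 1132.075ms @ 3 + 566.038ms (3/2)
5. 1698.113ms @ 9/2 + 1132.075ms (3)
6. 2830.189ms @ 15/2 + 188.679ms (1/2)
7. 3018.868ms @ 8 + 377.358ms (1)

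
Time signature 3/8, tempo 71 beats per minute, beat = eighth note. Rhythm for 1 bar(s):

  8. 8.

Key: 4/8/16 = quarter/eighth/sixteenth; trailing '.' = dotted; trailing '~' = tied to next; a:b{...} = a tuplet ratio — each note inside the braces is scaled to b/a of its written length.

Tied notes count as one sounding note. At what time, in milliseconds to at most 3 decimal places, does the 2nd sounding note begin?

note 2 onset = 3/2b = 1267.606ms

1. 0.0ms @ 0 + 1267.606ms (3/2)
2. 1267.606ms @ 3/2 + 1267.606ms (3/2)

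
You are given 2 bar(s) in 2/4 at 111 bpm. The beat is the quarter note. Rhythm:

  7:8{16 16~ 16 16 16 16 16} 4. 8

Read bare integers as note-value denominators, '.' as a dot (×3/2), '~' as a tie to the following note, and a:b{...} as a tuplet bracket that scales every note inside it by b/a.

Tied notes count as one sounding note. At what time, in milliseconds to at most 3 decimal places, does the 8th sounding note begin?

1. 0.0ms @ 0 + 154.44ms (2/7)
2. 154.44ms @ 2/7 + 308.88ms (4/7)
3. 463.32ms @ 6/7 + 154.44ms (2/7)
4. 617.761ms @ 8/7 + 154.44ms (2/7)
5. 772.201ms @ 10/7 + 154.44ms (2/7)
6. 926.641ms @ 12/7 + 154.44ms (2/7)
7. 1081.081ms @ 2 + 810.811ms (3/2)
8. 1891.892ms @ 7/2 + 270.27ms (1/2)

note 8 onset = 7/2b = 1891.892ms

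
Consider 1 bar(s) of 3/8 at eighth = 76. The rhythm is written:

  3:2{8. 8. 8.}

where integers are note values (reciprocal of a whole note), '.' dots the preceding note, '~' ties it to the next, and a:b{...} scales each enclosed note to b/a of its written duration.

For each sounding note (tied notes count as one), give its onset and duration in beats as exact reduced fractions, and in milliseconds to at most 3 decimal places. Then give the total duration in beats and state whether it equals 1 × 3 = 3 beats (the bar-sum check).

1) 0.0ms=0b +789.474ms=1b
2) 789.474ms=1b +789.474ms=1b
3) 1578.947ms=2b +789.474ms=1b
Σ=3b of 3 (76bpm 3/8) — PASS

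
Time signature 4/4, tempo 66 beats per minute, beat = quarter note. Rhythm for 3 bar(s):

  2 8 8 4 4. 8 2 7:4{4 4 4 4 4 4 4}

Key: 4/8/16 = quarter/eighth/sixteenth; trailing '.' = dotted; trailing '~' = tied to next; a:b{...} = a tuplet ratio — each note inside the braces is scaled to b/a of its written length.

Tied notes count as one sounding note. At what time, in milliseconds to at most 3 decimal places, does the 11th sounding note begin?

1. 0.0ms @ 0 + 1818.182ms (2)
2. 1818.182ms @ 2 + 454.545ms (1/2)
3. 2272.727ms @ 5/2 + 454.545ms (1/2)
4. 2727.273ms @ 3 + 909.091ms (1)
5. 3636.364ms @ 4 + 1363.636ms (3/2)
6. 5000.0ms @ 11/2 + 454.545ms (1/2)
7. 5454.545ms @ 6 + 1818.182ms (2)
8. 7272.727ms @ 8 + 519.481ms (4/7)
9. 7792.208ms @ 60/7 + 519.481ms (4/7)
10. 8311.688ms @ 64/7 + 519.481ms (4/7)
11. 8831.169ms @ 68/7 + 519.481ms (4/7)
12. 9350.649ms @ 72/7 + 519.481ms (4/7)
13. 9870.13ms @ 76/7 + 519.481ms (4/7)
14. 10389.61ms @ 80/7 + 519.481ms (4/7)

note 11 onset = 68/7b = 8831.169ms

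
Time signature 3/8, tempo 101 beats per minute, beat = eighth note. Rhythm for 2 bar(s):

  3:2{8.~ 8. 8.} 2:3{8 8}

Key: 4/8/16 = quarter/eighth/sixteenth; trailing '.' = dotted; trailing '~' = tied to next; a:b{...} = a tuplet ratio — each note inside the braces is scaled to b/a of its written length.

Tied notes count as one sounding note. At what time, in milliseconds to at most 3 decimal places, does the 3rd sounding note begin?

note 3 onset = 3b = 1782.178ms

1. 0.0ms @ 0 + 1188.119ms (2)
2. 1188.119ms @ 2 + 594.059ms (1)
3. 1782.178ms @ 3 + 891.089ms (3/2)
4. 2673.267ms @ 9/2 + 891.089ms (3/2)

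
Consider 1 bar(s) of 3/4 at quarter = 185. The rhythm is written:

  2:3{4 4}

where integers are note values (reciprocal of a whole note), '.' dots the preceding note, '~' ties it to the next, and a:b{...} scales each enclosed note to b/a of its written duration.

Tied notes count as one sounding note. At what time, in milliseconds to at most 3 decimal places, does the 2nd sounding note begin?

1. 0.0ms @ 0 + 486.486ms (3/2)
2. 486.486ms @ 3/2 + 486.486ms (3/2)

note 2 onset = 3/2b = 486.486ms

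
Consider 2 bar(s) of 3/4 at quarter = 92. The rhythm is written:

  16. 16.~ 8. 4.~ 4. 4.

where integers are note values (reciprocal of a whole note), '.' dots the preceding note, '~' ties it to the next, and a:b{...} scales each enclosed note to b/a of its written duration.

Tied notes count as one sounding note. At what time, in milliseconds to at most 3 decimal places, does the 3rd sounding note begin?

1. 0.0ms @ 0 + 244.565ms (3/8)
2. 244.565ms @ 3/8 + 733.696ms (9/8)
3. 978.261ms @ 3/2 + 1956.522ms (3)
4. 2934.783ms @ 9/2 + 978.261ms (3/2)

note 3 onset = 3/2b = 978.261ms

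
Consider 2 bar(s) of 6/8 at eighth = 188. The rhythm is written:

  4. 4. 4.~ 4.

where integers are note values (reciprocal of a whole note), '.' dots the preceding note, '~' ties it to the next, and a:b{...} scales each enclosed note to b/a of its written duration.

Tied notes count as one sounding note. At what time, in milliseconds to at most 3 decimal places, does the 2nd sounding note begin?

1. 0.0ms @ 0 + 957.447ms (3)
2. 957.447ms @ 3 + 957.447ms (3)
3. 1914.894ms @ 6 + 1914.894ms (6)

note 2 onset = 3b = 957.447ms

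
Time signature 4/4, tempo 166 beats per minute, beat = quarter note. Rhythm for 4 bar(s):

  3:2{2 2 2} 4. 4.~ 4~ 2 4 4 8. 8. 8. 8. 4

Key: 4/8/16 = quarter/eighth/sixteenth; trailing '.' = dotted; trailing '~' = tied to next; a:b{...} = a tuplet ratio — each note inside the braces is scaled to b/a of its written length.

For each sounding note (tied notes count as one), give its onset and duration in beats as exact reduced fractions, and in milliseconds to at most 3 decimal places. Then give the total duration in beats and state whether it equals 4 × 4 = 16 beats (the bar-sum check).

1) 0.0ms=0b +481.928ms=4/3b
2) 481.928ms=4/3b +481.928ms=4/3b
3) 963.855ms=8/3b +481.928ms=4/3b
4) 1445.783ms=4b +542.169ms=3/2b
5) 1987.952ms=11/2b +1626.506ms=9/2b
6) 3614.458ms=10b +361.446ms=1b
7) 3975.904ms=11b +361.446ms=1b
8) 4337.349ms=12b +271.084ms=3/4b
9) 4608.434ms=51/4b +271.084ms=3/4b
10) 4879.518ms=27/2b +271.084ms=3/4b
11) 5150.602ms=57/4b +271.084ms=3/4b
12) 5421.687ms=15b +361.446ms=1b
Σ=16b of 16 (166bpm 4/4) — PASS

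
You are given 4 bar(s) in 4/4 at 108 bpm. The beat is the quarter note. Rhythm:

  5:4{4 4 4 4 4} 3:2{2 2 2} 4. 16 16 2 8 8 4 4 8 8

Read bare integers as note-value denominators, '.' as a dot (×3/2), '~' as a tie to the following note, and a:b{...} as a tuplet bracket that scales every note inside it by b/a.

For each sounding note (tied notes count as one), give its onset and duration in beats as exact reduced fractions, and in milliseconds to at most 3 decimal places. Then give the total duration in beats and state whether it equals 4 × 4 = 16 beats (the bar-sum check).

1) 0.0ms=0b +444.444ms=4/5b
2) 444.444ms=4/5b +444.444ms=4/5b
3) 888.889ms=8/5b +444.444ms=4/5b
4) 1333.333ms=12/5b +444.444ms=4/5b
5) 1777.778ms=16/5b +444.444ms=4/5b
6) 2222.222ms=4b +740.741ms=4/3b
7) 2962.963ms=16/3b +740.741ms=4/3b
8) 3703.704ms=20/3b +740.741ms=4/3b
9) 4444.444ms=8b +833.333ms=3/2b
10) 5277.778ms=19/2b +138.889ms=1/4b
11) 5416.667ms=39/4b +138.889ms=1/4b
12) 5555.556ms=10b +1111.111ms=2b
13) 6666.667ms=12b +277.778ms=1/2b
14) 6944.444ms=25/2b +277.778ms=1/2b
15) 7222.222ms=13b +555.556ms=1b
16) 7777.778ms=14b +555.556ms=1b
17) 8333.333ms=15b +277.778ms=1/2b
18) 8611.111ms=31/2b +277.778ms=1/2b
Σ=16b of 16 (108bpm 4/4) — PASS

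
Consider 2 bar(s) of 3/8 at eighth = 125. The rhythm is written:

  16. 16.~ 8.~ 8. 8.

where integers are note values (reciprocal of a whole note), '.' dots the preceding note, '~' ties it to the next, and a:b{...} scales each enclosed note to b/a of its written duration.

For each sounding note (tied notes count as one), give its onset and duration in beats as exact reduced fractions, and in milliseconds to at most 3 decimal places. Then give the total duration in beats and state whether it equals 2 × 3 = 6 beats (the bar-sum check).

1) 0.0ms=0b +360.0ms=3/4b
2) 360.0ms=3/4b +1800.0ms=15/4b
3) 2160.0ms=9/2b +720.0ms=3/2b
Σ=6b of 6 (125bpm 3/8) — PASS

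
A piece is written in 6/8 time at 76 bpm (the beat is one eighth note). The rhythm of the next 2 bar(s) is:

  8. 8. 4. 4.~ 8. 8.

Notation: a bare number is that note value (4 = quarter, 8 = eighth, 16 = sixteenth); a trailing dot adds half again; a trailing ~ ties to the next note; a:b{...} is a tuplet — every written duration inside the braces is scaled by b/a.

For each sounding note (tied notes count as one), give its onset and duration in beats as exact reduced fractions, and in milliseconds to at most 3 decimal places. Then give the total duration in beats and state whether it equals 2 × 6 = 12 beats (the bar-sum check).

1) 0.0ms=0b +1184.211ms=3/2b
2) 1184.211ms=3/2b +1184.211ms=3/2b
3) 2368.421ms=3b +2368.421ms=3b
4) 4736.842ms=6b +3552.632ms=9/2b
5) 8289.474ms=21/2b +1184.211ms=3/2b
Σ=12b of 12 (76bpm 6/8) — PASS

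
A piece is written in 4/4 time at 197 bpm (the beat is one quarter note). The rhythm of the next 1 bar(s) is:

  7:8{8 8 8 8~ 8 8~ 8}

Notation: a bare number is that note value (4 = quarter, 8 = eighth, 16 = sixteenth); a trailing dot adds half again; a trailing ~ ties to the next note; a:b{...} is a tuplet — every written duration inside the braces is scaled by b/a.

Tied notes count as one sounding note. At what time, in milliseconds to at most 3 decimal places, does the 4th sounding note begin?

note 4 onset = 12/7b = 522.117ms

1. 0.0ms @ 0 + 174.039ms (4/7)
2. 174.039ms @ 4/7 + 174.039ms (4/7)
3. 348.078ms @ 8/7 + 174.039ms (4/7)
4. 522.117ms @ 12/7 + 348.078ms (8/7)
5. 870.196ms @ 20/7 + 348.078ms (8/7)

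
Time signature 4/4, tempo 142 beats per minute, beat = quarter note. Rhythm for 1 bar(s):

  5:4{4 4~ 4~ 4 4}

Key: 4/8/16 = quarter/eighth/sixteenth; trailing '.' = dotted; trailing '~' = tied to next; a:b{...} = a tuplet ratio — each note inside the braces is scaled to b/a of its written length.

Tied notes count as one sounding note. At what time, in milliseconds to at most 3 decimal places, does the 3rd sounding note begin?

1. 0.0ms @ 0 + 338.028ms (4/5)
2. 338.028ms @ 4/5 + 1014.085ms (12/5)
3. 1352.113ms @ 16/5 + 338.028ms (4/5)

note 3 onset = 16/5b = 1352.113ms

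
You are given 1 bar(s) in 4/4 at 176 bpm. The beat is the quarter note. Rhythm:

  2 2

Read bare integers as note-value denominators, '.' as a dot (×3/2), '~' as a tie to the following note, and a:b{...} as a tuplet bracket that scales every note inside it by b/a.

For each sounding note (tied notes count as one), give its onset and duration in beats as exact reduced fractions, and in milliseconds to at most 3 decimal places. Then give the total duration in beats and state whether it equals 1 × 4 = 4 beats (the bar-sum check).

1) 0.0ms=0b +681.818ms=2b
2) 681.818ms=2b +681.818ms=2b
Σ=4b of 4 (176bpm 4/4) — PASS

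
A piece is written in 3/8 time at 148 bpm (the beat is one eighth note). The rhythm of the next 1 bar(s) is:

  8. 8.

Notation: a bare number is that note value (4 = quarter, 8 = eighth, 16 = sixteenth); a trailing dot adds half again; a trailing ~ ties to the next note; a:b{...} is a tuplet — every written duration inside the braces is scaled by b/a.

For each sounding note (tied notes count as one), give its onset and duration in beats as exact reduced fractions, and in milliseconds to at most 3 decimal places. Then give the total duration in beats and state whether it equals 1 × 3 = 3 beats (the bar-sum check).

1) 0.0ms=0b +608.108ms=3/2b
2) 608.108ms=3/2b +608.108ms=3/2b
Σ=3b of 3 (148bpm 3/8) — PASS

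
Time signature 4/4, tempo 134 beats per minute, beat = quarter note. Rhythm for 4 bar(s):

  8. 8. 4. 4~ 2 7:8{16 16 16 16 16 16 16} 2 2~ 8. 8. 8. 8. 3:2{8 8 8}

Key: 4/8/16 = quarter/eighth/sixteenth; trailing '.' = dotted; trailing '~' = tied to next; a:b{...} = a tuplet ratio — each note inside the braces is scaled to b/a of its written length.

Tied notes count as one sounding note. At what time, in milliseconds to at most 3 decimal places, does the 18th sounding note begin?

note 18 onset = 46/3b = 6865.672ms

1. 0.0ms @ 0 + 335.821ms (3/4)
2. 335.821ms @ 3/4 + 335.821ms (3/4)
3. 671.642ms @ 3/2 + 671.642ms (3/2)
4. 1343.284ms @ 3 + 1343.284ms (3)
5. 2686.567ms @ 6 + 127.932ms (2/7)
6. 2814.499ms @ 44/7 + 127.932ms (2/7)
7. 2942.431ms @ 46/7 + 127.932ms (2/7)
8. 3070.362ms @ 48/7 + 127.932ms (2/7)
9. 3198.294ms @ 50/7 + 127.932ms (2/7)
10. 3326.226ms @ 52/7 + 127.932ms (2/7)
11. 3454.158ms @ 54/7 + 127.932ms (2/7)
12. 3582.09ms @ 8 + 895.522ms (2)
13. 4477.612ms @ 10 + 1231.343ms (11/4)
14. 5708.955ms @ 51/4 + 335.821ms (3/4)
15. 6044.776ms @ 27/2 + 335.821ms (3/4)
16. 6380.597ms @ 57/4 + 335.821ms (3/4)
17. 6716.418ms @ 15 + 149.254ms (1/3)
18. 6865.672ms @ 46/3 + 149.254ms (1/3)
19. 7014.925ms @ 47/3 + 149.254ms (1/3)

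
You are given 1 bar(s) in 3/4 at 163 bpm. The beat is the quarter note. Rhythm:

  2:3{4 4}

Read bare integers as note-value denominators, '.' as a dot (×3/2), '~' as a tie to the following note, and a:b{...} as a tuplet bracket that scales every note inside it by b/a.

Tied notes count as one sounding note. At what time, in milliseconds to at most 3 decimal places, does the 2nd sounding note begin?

1. 0.0ms @ 0 + 552.147ms (3/2)
2. 552.147ms @ 3/2 + 552.147ms (3/2)

note 2 onset = 3/2b = 552.147ms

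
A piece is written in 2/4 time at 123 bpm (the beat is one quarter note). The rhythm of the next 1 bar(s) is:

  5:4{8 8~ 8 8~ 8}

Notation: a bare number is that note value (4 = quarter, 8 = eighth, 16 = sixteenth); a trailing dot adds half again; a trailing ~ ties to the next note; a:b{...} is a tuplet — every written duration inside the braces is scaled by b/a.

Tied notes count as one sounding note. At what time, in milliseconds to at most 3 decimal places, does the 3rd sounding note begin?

note 3 onset = 6/5b = 585.366ms

1. 0.0ms @ 0 + 195.122ms (2/5)
2. 195.122ms @ 2/5 + 390.244ms (4/5)
3. 585.366ms @ 6/5 + 390.244ms (4/5)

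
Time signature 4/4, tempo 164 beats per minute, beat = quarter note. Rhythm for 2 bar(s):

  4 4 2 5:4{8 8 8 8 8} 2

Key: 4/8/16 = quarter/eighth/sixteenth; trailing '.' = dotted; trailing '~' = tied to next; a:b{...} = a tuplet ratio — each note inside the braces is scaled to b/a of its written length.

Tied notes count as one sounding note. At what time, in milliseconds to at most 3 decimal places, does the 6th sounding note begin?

1. 0.0ms @ 0 + 365.854ms (1)
2. 365.854ms @ 1 + 365.854ms (1)
3. 731.707ms @ 2 + 731.707ms (2)
4. 1463.415ms @ 4 + 146.341ms (2/5)
5. 1609.756ms @ 22/5 + 146.341ms (2/5)
6. 1756.098ms @ 24/5 + 146.341ms (2/5)
7. 1902.439ms @ 26/5 + 146.341ms (2/5)
8. 2048.78ms @ 28/5 + 146.341ms (2/5)
9. 2195.122ms @ 6 + 731.707ms (2)

note 6 onset = 24/5b = 1756.098ms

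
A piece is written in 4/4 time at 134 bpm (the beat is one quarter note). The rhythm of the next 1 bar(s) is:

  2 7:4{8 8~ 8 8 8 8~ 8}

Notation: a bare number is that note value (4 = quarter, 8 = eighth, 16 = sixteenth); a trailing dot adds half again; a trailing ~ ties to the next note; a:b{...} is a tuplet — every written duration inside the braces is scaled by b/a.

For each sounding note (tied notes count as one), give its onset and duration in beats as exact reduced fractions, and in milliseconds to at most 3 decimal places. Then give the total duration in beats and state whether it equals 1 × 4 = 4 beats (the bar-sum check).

1) 0.0ms=0b +895.522ms=2b
2) 895.522ms=2b +127.932ms=2/7b
3) 1023.454ms=16/7b +255.864ms=4/7b
4) 1279.318ms=20/7b +127.932ms=2/7b
5) 1407.249ms=22/7b +127.932ms=2/7b
6) 1535.181ms=24/7b +255.864ms=4/7b
Σ=4b of 4 (134bpm 4/4) — PASS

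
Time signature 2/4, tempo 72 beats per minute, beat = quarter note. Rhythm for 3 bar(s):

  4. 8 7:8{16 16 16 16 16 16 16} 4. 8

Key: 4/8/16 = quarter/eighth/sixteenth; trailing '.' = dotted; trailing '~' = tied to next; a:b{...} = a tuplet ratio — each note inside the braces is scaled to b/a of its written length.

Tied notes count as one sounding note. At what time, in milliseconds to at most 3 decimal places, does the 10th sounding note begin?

1. 0.0ms @ 0 + 1250.0ms (3/2)
2. 1250.0ms @ 3/2 + 416.667ms (1/2)
3. 1666.667ms @ 2 + 238.095ms (2/7)
4. 1904.762ms @ 16/7 + 238.095ms (2/7)
5. 2142.857ms @ 18/7 + 238.095ms (2/7)
6. 2380.952ms @ 20/7 + 238.095ms (2/7)
7. 2619.048ms @ 22/7 + 238.095ms (2/7)
8. 2857.143ms @ 24/7 + 238.095ms (2/7)
9. 3095.238ms @ 26/7 + 238.095ms (2/7)
10. 3333.333ms @ 4 + 1250.0ms (3/2)
11. 4583.333ms @ 11/2 + 416.667ms (1/2)

note 10 onset = 4b = 3333.333ms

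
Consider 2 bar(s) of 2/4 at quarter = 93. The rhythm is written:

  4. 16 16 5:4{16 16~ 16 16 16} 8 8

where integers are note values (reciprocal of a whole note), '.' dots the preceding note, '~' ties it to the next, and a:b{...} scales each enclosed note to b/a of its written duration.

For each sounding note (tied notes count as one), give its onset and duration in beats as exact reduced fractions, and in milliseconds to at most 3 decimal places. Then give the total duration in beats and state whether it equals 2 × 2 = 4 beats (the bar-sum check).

1) 0.0ms=0b +967.742ms=3/2b
2) 967.742ms=3/2b +161.29ms=1/4b
3) 1129.032ms=7/4b +161.29ms=1/4b
4) 1290.323ms=2b +129.032ms=1/5b
5) 1419.355ms=11/5b +258.065ms=2/5b
6) 1677.419ms=13/5b +129.032ms=1/5b
7) 1806.452ms=14/5b +129.032ms=1/5b
8) 1935.484ms=3b +322.581ms=1/2b
9) 2258.065ms=7/2b +322.581ms=1/2b
Σ=4b of 4 (93bpm 2/4) — PASS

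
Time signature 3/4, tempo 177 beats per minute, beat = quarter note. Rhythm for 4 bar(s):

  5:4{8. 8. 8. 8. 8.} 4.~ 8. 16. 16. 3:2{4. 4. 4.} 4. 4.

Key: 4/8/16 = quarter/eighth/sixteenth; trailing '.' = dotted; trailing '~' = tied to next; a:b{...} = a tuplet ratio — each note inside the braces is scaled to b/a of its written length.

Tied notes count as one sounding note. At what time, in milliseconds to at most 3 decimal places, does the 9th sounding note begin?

note 9 onset = 6b = 2033.898ms

1. 0.0ms @ 0 + 203.39ms (3/5)
2. 203.39ms @ 3/5 + 203.39ms (3/5)
3. 406.78ms @ 6/5 + 203.39ms (3/5)
4. 610.169ms @ 9/5 + 203.39ms (3/5)
5. 813.559ms @ 12/5 + 203.39ms (3/5)
6. 1016.949ms @ 3 + 762.712ms (9/4)
7. 1779.661ms @ 21/4 + 127.119ms (3/8)
8. 1906.78ms @ 45/8 + 127.119ms (3/8)
9. 2033.898ms @ 6 + 338.983ms (1)
10. 2372.881ms @ 7 + 338.983ms (1)
11. 2711.864ms @ 8 + 338.983ms (1)
12. 3050.847ms @ 9 + 508.475ms (3/2)
13. 3559.322ms @ 21/2 + 508.475ms (3/2)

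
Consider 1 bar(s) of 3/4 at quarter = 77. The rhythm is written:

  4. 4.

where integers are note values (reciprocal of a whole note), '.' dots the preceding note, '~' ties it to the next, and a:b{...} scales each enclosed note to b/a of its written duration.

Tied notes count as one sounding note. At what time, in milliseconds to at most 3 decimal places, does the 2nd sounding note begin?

note 2 onset = 3/2b = 1168.831ms

1. 0.0ms @ 0 + 1168.831ms (3/2)
2. 1168.831ms @ 3/2 + 1168.831ms (3/2)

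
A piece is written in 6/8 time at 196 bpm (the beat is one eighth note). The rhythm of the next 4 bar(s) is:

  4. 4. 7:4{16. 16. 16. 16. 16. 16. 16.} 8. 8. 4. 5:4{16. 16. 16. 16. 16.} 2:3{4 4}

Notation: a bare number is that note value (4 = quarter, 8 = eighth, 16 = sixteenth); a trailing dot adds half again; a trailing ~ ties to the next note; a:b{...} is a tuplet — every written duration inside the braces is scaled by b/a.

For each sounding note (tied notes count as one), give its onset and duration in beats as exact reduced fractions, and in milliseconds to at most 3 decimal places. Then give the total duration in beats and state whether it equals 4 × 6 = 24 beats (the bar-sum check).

1) 0.0ms=0b +918.367ms=3b
2) 918.367ms=3b +918.367ms=3b
3) 1836.735ms=6b +131.195ms=3/7b
4) 1967.93ms=45/7b +131.195ms=3/7b
5) 2099.125ms=48/7b +131.195ms=3/7b
6) 2230.321ms=51/7b +131.195ms=3/7b
7) 2361.516ms=54/7b +131.195ms=3/7b
8) 2492.711ms=57/7b +131.195ms=3/7b
9) 2623.907ms=60/7b +131.195ms=3/7b
10) 2755.102ms=9b +459.184ms=3/2b
11) 3214.286ms=21/2b +459.184ms=3/2b
12) 3673.469ms=12b +918.367ms=3b
13) 4591.837ms=15b +183.673ms=3/5b
14) 4775.51ms=78/5b +183.673ms=3/5b
15) 4959.184ms=81/5b +183.673ms=3/5b
16) 5142.857ms=84/5b +183.673ms=3/5b
17) 5326.531ms=87/5b +183.673ms=3/5b
18) 5510.204ms=18b +918.367ms=3b
19) 6428.571ms=21b +918.367ms=3b
Σ=24b of 24 (196bpm 6/8) — PASS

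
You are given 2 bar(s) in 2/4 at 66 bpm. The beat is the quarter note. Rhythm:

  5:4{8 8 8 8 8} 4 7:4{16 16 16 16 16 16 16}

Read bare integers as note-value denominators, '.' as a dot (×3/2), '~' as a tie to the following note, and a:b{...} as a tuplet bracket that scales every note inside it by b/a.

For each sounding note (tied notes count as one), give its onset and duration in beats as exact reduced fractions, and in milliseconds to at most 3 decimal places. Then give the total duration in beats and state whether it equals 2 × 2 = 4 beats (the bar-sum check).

1) 0.0ms=0b +363.636ms=2/5b
2) 363.636ms=2/5b +363.636ms=2/5b
3) 727.273ms=4/5b +363.636ms=2/5b
4) 1090.909ms=6/5b +363.636ms=2/5b
5) 1454.545ms=8/5b +363.636ms=2/5b
6) 1818.182ms=2b +909.091ms=1b
7) 2727.273ms=3b +129.87ms=1/7b
8) 2857.143ms=22/7b +129.87ms=1/7b
9) 2987.013ms=23/7b +129.87ms=1/7b
10) 3116.883ms=24/7b +129.87ms=1/7b
11) 3246.753ms=25/7b +129.87ms=1/7b
12) 3376.623ms=26/7b +129.87ms=1/7b
13) 3506.494ms=27/7b +129.87ms=1/7b
Σ=4b of 4 (66bpm 2/4) — PASS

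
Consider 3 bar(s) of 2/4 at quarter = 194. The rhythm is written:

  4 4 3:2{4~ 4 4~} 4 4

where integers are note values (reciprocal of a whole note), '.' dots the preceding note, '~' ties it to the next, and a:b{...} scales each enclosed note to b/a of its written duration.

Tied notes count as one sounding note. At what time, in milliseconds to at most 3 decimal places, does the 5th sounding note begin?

1. 0.0ms @ 0 + 309.278ms (1)
2. 309.278ms @ 1 + 309.278ms (1)
3. 618.557ms @ 2 + 412.371ms (4/3)
4. 1030.928ms @ 10/3 + 515.464ms (5/3)
5. 1546.392ms @ 5 + 309.278ms (1)

note 5 onset = 5b = 1546.392ms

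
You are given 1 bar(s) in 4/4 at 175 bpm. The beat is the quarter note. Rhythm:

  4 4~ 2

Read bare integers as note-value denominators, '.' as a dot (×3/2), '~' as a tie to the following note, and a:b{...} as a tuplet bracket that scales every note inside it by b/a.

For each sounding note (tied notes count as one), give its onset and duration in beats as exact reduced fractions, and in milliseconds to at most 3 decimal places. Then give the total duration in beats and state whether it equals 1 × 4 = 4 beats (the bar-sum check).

1) 0.0ms=0b +342.857ms=1b
2) 342.857ms=1b +1028.571ms=3b
Σ=4b of 4 (175bpm 4/4) — PASS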